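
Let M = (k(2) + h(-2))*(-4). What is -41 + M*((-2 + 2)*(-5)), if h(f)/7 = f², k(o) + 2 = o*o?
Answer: -41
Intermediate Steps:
k(o) = -2 + o² (k(o) = -2 + o*o = -2 + o²)
h(f) = 7*f²
M = -120 (M = ((-2 + 2²) + 7*(-2)²)*(-4) = ((-2 + 4) + 7*4)*(-4) = (2 + 28)*(-4) = 30*(-4) = -120)
-41 + M*((-2 + 2)*(-5)) = -41 - 120*(-2 + 2)*(-5) = -41 - 0*(-5) = -41 - 120*0 = -41 + 0 = -41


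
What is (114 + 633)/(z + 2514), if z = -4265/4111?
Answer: 3070917/10330789 ≈ 0.29726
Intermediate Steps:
z = -4265/4111 (z = -4265*1/4111 = -4265/4111 ≈ -1.0375)
(114 + 633)/(z + 2514) = (114 + 633)/(-4265/4111 + 2514) = 747/(10330789/4111) = 747*(4111/10330789) = 3070917/10330789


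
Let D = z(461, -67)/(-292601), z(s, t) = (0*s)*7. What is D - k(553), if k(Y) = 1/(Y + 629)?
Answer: -1/1182 ≈ -0.00084602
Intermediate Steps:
k(Y) = 1/(629 + Y)
z(s, t) = 0 (z(s, t) = 0*7 = 0)
D = 0 (D = 0/(-292601) = 0*(-1/292601) = 0)
D - k(553) = 0 - 1/(629 + 553) = 0 - 1/1182 = -1/1182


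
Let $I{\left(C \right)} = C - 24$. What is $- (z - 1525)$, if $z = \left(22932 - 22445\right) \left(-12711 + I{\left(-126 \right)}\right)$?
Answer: $6264832$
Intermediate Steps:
$I{\left(C \right)} = -24 + C$
$z = -6263307$ ($z = \left(22932 - 22445\right) \left(-12711 - 150\right) = 487 \left(-12711 - 150\right) = 487 \left(-12861\right) = -6263307$)
$- (z - 1525) = - (-6263307 - 1525) = \left(-1\right) \left(-6264832\right) = 6264832$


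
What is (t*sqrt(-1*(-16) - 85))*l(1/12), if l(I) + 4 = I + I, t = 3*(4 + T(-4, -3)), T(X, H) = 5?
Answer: -207*I*sqrt(69)/2 ≈ -859.74*I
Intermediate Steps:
t = 27 (t = 3*(4 + 5) = 3*9 = 27)
l(I) = -4 + 2*I (l(I) = -4 + (I + I) = -4 + 2*I)
(t*sqrt(-1*(-16) - 85))*l(1/12) = (27*sqrt(-1*(-16) - 85))*(-4 + 2/12) = (27*sqrt(16 - 85))*(-4 + 2*(1/12)) = (27*sqrt(-69))*(-4 + 1/6) = (27*(I*sqrt(69)))*(-23/6) = (27*I*sqrt(69))*(-23/6) = -207*I*sqrt(69)/2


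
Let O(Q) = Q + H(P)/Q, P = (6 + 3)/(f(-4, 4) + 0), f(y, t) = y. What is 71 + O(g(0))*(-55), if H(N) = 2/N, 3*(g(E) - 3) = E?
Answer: -2098/27 ≈ -77.704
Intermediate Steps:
g(E) = 3 + E/3
P = -9/4 (P = (6 + 3)/(-4 + 0) = 9/(-4) = 9*(-1/4) = -9/4 ≈ -2.2500)
O(Q) = Q - 8/(9*Q) (O(Q) = Q + (2/(-9/4))/Q = Q + (2*(-4/9))/Q = Q - 8/(9*Q))
71 + O(g(0))*(-55) = 71 + ((3 + (1/3)*0) - 8/(9*(3 + (1/3)*0)))*(-55) = 71 + ((3 + 0) - 8/(9*(3 + 0)))*(-55) = 71 + (3 - 8/9/3)*(-55) = 71 + (3 - 8/9*1/3)*(-55) = 71 + (3 - 8/27)*(-55) = 71 + (73/27)*(-55) = 71 - 4015/27 = -2098/27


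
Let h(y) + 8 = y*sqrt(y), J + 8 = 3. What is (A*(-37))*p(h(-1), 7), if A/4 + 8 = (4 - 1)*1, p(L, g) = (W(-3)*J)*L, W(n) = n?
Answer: -88800 - 11100*I ≈ -88800.0 - 11100.0*I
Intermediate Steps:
J = -5 (J = -8 + 3 = -5)
h(y) = -8 + y**(3/2) (h(y) = -8 + y*sqrt(y) = -8 + y**(3/2))
p(L, g) = 15*L (p(L, g) = (-3*(-5))*L = 15*L)
A = -20 (A = -32 + 4*((4 - 1)*1) = -32 + 4*(3*1) = -32 + 4*3 = -32 + 12 = -20)
(A*(-37))*p(h(-1), 7) = (-20*(-37))*(15*(-8 + (-1)**(3/2))) = 740*(15*(-8 - I)) = 740*(-120 - 15*I) = -88800 - 11100*I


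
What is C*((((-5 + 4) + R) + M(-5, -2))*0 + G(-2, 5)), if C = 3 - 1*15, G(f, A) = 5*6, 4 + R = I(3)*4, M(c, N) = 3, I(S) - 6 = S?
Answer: -360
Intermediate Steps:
I(S) = 6 + S
R = 32 (R = -4 + (6 + 3)*4 = -4 + 9*4 = -4 + 36 = 32)
G(f, A) = 30
C = -12 (C = 3 - 15 = -12)
C*((((-5 + 4) + R) + M(-5, -2))*0 + G(-2, 5)) = -12*((((-5 + 4) + 32) + 3)*0 + 30) = -12*(((-1 + 32) + 3)*0 + 30) = -12*((31 + 3)*0 + 30) = -12*(34*0 + 30) = -12*(0 + 30) = -12*30 = -360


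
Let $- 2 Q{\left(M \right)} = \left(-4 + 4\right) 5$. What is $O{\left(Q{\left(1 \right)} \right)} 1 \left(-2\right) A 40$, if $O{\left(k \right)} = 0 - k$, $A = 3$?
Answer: $0$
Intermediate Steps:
$Q{\left(M \right)} = 0$ ($Q{\left(M \right)} = - \frac{\left(-4 + 4\right) 5}{2} = - \frac{0 \cdot 5}{2} = \left(- \frac{1}{2}\right) 0 = 0$)
$O{\left(k \right)} = - k$
$O{\left(Q{\left(1 \right)} \right)} 1 \left(-2\right) A 40 = \left(-1\right) 0 \cdot 1 \left(-2\right) 3 \cdot 40 = 0 \left(\left(-2\right) 3\right) 40 = 0 \left(-6\right) 40 = 0 \cdot 40 = 0$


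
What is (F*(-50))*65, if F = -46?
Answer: 149500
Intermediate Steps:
(F*(-50))*65 = -46*(-50)*65 = 2300*65 = 149500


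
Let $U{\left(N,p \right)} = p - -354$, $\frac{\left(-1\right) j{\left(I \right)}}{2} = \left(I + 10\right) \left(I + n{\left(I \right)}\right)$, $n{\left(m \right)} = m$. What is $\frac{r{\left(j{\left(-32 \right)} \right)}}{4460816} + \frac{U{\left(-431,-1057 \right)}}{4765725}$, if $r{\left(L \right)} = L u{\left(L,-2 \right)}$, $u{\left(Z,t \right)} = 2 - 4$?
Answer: $\frac{1481538097}{1328688895725} \approx 0.001115$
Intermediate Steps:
$u{\left(Z,t \right)} = -2$
$j{\left(I \right)} = - 4 I \left(10 + I\right)$ ($j{\left(I \right)} = - 2 \left(I + 10\right) \left(I + I\right) = - 2 \left(10 + I\right) 2 I = - 2 \cdot 2 I \left(10 + I\right) = - 4 I \left(10 + I\right)$)
$U{\left(N,p \right)} = 354 + p$ ($U{\left(N,p \right)} = p + 354 = 354 + p$)
$r{\left(L \right)} = - 2 L$ ($r{\left(L \right)} = L \left(-2\right) = - 2 L$)
$\frac{r{\left(j{\left(-32 \right)} \right)}}{4460816} + \frac{U{\left(-431,-1057 \right)}}{4765725} = \frac{\left(-2\right) 4 \left(-32\right) \left(-10 - -32\right)}{4460816} + \frac{354 - 1057}{4765725} = - 2 \cdot 4 \left(-32\right) \left(-10 + 32\right) \frac{1}{4460816} - \frac{703}{4765725} = - 2 \cdot 4 \left(-32\right) 22 \cdot \frac{1}{4460816} - \frac{703}{4765725} = \left(-2\right) \left(-2816\right) \frac{1}{4460816} - \frac{703}{4765725} = 5632 \cdot \frac{1}{4460816} - \frac{703}{4765725} = \frac{352}{278801} - \frac{703}{4765725} = \frac{1481538097}{1328688895725}$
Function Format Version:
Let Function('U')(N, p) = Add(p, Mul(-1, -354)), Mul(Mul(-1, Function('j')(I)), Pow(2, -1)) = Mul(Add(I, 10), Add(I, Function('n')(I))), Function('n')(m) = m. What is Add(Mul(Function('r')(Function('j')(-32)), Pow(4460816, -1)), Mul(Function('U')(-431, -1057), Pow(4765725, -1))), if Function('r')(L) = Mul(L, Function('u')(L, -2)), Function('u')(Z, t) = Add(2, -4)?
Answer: Rational(1481538097, 1328688895725) ≈ 0.0011150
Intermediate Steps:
Function('u')(Z, t) = -2
Function('j')(I) = Mul(-4, I, Add(10, I)) (Function('j')(I) = Mul(-2, Mul(Add(I, 10), Add(I, I))) = Mul(-2, Mul(Add(10, I), Mul(2, I))) = Mul(-2, Mul(2, I, Add(10, I))) = Mul(-4, I, Add(10, I)))
Function('U')(N, p) = Add(354, p) (Function('U')(N, p) = Add(p, 354) = Add(354, p))
Function('r')(L) = Mul(-2, L) (Function('r')(L) = Mul(L, -2) = Mul(-2, L))
Add(Mul(Function('r')(Function('j')(-32)), Pow(4460816, -1)), Mul(Function('U')(-431, -1057), Pow(4765725, -1))) = Add(Mul(Mul(-2, Mul(4, -32, Add(-10, Mul(-1, -32)))), Pow(4460816, -1)), Mul(Add(354, -1057), Pow(4765725, -1))) = Add(Mul(Mul(-2, Mul(4, -32, Add(-10, 32))), Rational(1, 4460816)), Mul(-703, Rational(1, 4765725))) = Add(Mul(Mul(-2, Mul(4, -32, 22)), Rational(1, 4460816)), Rational(-703, 4765725)) = Add(Mul(Mul(-2, -2816), Rational(1, 4460816)), Rational(-703, 4765725)) = Add(Mul(5632, Rational(1, 4460816)), Rational(-703, 4765725)) = Add(Rational(352, 278801), Rational(-703, 4765725)) = Rational(1481538097, 1328688895725)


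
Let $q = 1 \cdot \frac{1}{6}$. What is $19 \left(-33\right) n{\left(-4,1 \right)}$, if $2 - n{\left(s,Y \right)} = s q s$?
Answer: $418$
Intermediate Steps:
$q = \frac{1}{6}$ ($q = 1 \cdot \frac{1}{6} = \frac{1}{6} \approx 0.16667$)
$n{\left(s,Y \right)} = 2 - \frac{s^{2}}{6}$ ($n{\left(s,Y \right)} = 2 - s \frac{1}{6} s = 2 - \frac{s}{6} s = 2 - \frac{s^{2}}{6}$)
$19 \left(-33\right) n{\left(-4,1 \right)} = 19 \left(-33\right) \left(2 - \frac{\left(-4\right)^{2}}{6}\right) = - 627 \left(2 - \frac{8}{3}\right) = \left(-627\right) \left(- \frac{2}{3}\right) = 418$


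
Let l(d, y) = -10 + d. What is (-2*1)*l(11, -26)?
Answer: -2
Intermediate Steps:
(-2*1)*l(11, -26) = (-2*1)*(-10 + 11) = -2*1 = -2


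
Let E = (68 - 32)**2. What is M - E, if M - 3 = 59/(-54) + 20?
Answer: -68801/54 ≈ -1274.1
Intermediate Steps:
M = 1183/54 (M = 3 + (59/(-54) + 20) = 3 + (59*(-1/54) + 20) = 3 + (-59/54 + 20) = 3 + 1021/54 = 1183/54 ≈ 21.907)
E = 1296 (E = 36**2 = 1296)
M - E = 1183/54 - 1*1296 = 1183/54 - 1296 = -68801/54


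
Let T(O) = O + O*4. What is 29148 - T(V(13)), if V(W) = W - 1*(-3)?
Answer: 29068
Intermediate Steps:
V(W) = 3 + W (V(W) = W + 3 = 3 + W)
T(O) = 5*O (T(O) = O + 4*O = 5*O)
29148 - T(V(13)) = 29148 - 5*(3 + 13) = 29148 - 5*16 = 29148 - 1*80 = 29148 - 80 = 29068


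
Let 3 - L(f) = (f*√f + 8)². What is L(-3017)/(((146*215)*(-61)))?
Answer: -13730802926/957395 - 24136*I*√3017/957395 ≈ -14342.0 - 1.3847*I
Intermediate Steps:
L(f) = 3 - (8 + f^(3/2))² (L(f) = 3 - (f*√f + 8)² = 3 - (f^(3/2) + 8)² = 3 - (8 + f^(3/2))²)
L(-3017)/(((146*215)*(-61))) = (3 - (8 + (-3017)^(3/2))²)/(((146*215)*(-61))) = (3 - (8 - 3017*I*√3017)²)/((31390*(-61))) = (3 - (8 - 3017*I*√3017)²)/(-1914790) = (3 - (8 - 3017*I*√3017)²)*(-1/1914790) = -3/1914790 + (8 - 3017*I*√3017)²/1914790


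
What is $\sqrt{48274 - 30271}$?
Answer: $\sqrt{18003} \approx 134.18$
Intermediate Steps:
$\sqrt{48274 - 30271} = \sqrt{18003}$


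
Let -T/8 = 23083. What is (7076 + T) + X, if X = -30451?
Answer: -208039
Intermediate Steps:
T = -184664 (T = -8*23083 = -184664)
(7076 + T) + X = (7076 - 184664) - 30451 = -177588 - 30451 = -208039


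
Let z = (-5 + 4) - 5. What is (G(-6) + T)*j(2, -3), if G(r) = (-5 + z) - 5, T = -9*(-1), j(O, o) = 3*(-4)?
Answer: 84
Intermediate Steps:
j(O, o) = -12
z = -6 (z = -1 - 5 = -6)
T = 9
G(r) = -16 (G(r) = (-5 - 6) - 5 = -11 - 5 = -16)
(G(-6) + T)*j(2, -3) = (-16 + 9)*(-12) = -7*(-12) = 84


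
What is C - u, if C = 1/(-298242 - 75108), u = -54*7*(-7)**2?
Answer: 6915188699/373350 ≈ 18522.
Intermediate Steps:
u = -18522 (u = -378*49 = -18522)
C = -1/373350 (C = 1/(-373350) = -1/373350 ≈ -2.6785e-6)
C - u = -1/373350 - 1*(-18522) = -1/373350 + 18522 = 6915188699/373350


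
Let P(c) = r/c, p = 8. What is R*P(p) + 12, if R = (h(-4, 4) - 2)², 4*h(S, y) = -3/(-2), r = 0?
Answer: 12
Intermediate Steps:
P(c) = 0 (P(c) = 0/c = 0)
h(S, y) = 3/8 (h(S, y) = (-3/(-2))/4 = (-3*(-½))/4 = (¼)*(3/2) = 3/8)
R = 169/64 (R = (3/8 - 2)² = (-13/8)² = 169/64 ≈ 2.6406)
R*P(p) + 12 = (169/64)*0 + 12 = 0 + 12 = 12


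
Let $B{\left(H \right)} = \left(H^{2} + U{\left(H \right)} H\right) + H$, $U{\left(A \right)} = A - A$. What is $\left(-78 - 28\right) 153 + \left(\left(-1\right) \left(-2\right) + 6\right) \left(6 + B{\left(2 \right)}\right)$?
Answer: $-16122$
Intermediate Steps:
$U{\left(A \right)} = 0$
$B{\left(H \right)} = H + H^{2}$ ($B{\left(H \right)} = \left(H^{2} + 0 H\right) + H = \left(H^{2} + 0\right) + H = H^{2} + H = H + H^{2}$)
$\left(-78 - 28\right) 153 + \left(\left(-1\right) \left(-2\right) + 6\right) \left(6 + B{\left(2 \right)}\right) = \left(-78 - 28\right) 153 + \left(\left(-1\right) \left(-2\right) + 6\right) \left(6 + 2 \left(1 + 2\right)\right) = \left(-106\right) 153 + \left(2 + 6\right) \left(6 + 2 \cdot 3\right) = -16218 + 8 \left(6 + 6\right) = -16218 + 8 \cdot 12 = -16218 + 96 = -16122$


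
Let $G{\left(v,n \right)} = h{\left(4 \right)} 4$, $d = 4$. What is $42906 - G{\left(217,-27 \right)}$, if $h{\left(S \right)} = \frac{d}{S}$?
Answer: $42902$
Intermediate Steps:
$h{\left(S \right)} = \frac{4}{S}$
$G{\left(v,n \right)} = 4$ ($G{\left(v,n \right)} = \frac{4}{4} \cdot 4 = 4 \cdot \frac{1}{4} \cdot 4 = 1 \cdot 4 = 4$)
$42906 - G{\left(217,-27 \right)} = 42906 - 4 = 42902$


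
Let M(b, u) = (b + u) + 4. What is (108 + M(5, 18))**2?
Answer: 18225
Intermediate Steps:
M(b, u) = 4 + b + u
(108 + M(5, 18))**2 = (108 + (4 + 5 + 18))**2 = (108 + 27)**2 = 135**2 = 18225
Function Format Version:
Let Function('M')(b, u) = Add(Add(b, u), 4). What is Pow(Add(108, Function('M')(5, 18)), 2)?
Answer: 18225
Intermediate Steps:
Function('M')(b, u) = Add(4, b, u)
Pow(Add(108, Function('M')(5, 18)), 2) = Pow(Add(108, Add(4, 5, 18)), 2) = Pow(Add(108, 27), 2) = Pow(135, 2) = 18225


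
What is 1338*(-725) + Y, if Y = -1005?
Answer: -971055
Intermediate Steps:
1338*(-725) + Y = 1338*(-725) - 1005 = -970050 - 1005 = -971055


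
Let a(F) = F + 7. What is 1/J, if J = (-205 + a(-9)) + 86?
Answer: -1/121 ≈ -0.0082645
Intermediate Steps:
a(F) = 7 + F
J = -121 (J = (-205 + (7 - 9)) + 86 = (-205 - 2) + 86 = -207 + 86 = -121)
1/J = 1/(-121) = -1/121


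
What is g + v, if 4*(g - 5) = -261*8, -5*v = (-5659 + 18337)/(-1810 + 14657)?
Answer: -33222173/64235 ≈ -517.20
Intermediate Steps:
v = -12678/64235 (v = -(-5659 + 18337)/(5*(-1810 + 14657)) = -12678/(5*12847) = -⅕*12678/12847 = -12678/64235 ≈ -0.19737)
g = -517 (g = 5 + (-261*8)/4 = 5 + (¼)*(-2088) = 5 - 522 = -517)
g + v = -517 - 12678/64235 = -33222173/64235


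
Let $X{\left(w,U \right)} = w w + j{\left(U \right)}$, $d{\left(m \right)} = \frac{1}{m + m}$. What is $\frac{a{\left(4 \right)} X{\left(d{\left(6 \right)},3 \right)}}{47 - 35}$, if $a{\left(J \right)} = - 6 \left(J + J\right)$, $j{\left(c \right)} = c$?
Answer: $- \frac{433}{36} \approx -12.028$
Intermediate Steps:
$d{\left(m \right)} = \frac{1}{2 m}$
$X{\left(w,U \right)} = U + w^{2}$ ($X{\left(w,U \right)} = w w + U = w^{2} + U = U + w^{2}$)
$a{\left(J \right)} = - 12 J$ ($a{\left(J \right)} = - 6 \cdot 2 J = - 12 J$)
$\frac{a{\left(4 \right)} X{\left(d{\left(6 \right)},3 \right)}}{47 - 35} = \frac{\left(-12\right) 4 \left(3 + \left(\frac{1}{2 \cdot 6}\right)^{2}\right)}{47 - 35} = \frac{\left(-48\right) \left(3 + \left(\frac{1}{2} \cdot \frac{1}{6}\right)^{2}\right)}{12} = - 48 \left(3 + \left(\frac{1}{12}\right)^{2}\right) \frac{1}{12} = - 48 \left(3 + \frac{1}{144}\right) \frac{1}{12} = \left(-48\right) \frac{433}{144} \cdot \frac{1}{12} = \left(- \frac{433}{3}\right) \frac{1}{12} = - \frac{433}{36}$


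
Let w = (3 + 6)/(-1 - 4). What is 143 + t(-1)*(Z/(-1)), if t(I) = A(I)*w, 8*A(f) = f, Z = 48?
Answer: 661/5 ≈ 132.20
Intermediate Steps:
A(f) = f/8
w = -9/5 (w = 9/(-5) = 9*(-⅕) = -9/5 ≈ -1.8000)
t(I) = -9*I/40 (t(I) = (I/8)*(-9/5) = -9*I/40)
143 + t(-1)*(Z/(-1)) = 143 + (-9/40*(-1))*(48/(-1)) = 143 + 9*(48*(-1))/40 = 143 + (9/40)*(-48) = 143 - 54/5 = 661/5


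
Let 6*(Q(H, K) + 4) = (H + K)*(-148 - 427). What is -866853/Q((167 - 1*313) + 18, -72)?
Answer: -2600559/57488 ≈ -45.237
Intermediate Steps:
Q(H, K) = -4 - 575*H/6 - 575*K/6 (Q(H, K) = -4 + ((H + K)*(-148 - 427))/6 = -4 + ((H + K)*(-575))/6 = -4 + (-575*H - 575*K)/6 = -4 + (-575*H/6 - 575*K/6) = -4 - 575*H/6 - 575*K/6)
-866853/Q((167 - 1*313) + 18, -72) = -866853/(-4 - 575*((167 - 1*313) + 18)/6 - 575/6*(-72)) = -866853/(-4 - 575*((167 - 313) + 18)/6 + 6900) = -866853/(-4 - 575*(-146 + 18)/6 + 6900) = -866853/(-4 - 575/6*(-128) + 6900) = -866853/(-4 + 36800/3 + 6900) = -866853/57488/3 = -866853*3/57488 = -2600559/57488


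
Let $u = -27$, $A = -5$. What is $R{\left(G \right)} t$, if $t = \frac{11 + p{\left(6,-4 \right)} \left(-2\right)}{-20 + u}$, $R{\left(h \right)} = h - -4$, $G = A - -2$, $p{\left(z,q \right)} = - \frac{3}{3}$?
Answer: $- \frac{13}{47} \approx -0.2766$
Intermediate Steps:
$p{\left(z,q \right)} = -1$ ($p{\left(z,q \right)} = \left(-3\right) \frac{1}{3} = -1$)
$G = -3$ ($G = -5 - -2 = -5 + 2 = -3$)
$R{\left(h \right)} = 4 + h$ ($R{\left(h \right)} = h + 4 = 4 + h$)
$t = - \frac{13}{47}$ ($t = \frac{11 - -2}{-20 - 27} = \frac{11 + 2}{-47} = 13 \left(- \frac{1}{47}\right) = - \frac{13}{47} \approx -0.2766$)
$R{\left(G \right)} t = \left(4 - 3\right) \left(- \frac{13}{47}\right) = 1 \left(- \frac{13}{47}\right) = - \frac{13}{47}$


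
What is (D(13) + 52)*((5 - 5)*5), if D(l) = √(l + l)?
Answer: 0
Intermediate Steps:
D(l) = √2*√l (D(l) = √(2*l) = √2*√l)
(D(13) + 52)*((5 - 5)*5) = (√2*√13 + 52)*((5 - 5)*5) = (√26 + 52)*(0*5) = (52 + √26)*0 = 0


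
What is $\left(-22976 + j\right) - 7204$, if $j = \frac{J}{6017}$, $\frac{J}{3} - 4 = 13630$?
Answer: $- \frac{181552158}{6017} \approx -30173.0$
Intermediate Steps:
$J = 40902$ ($J = 12 + 3 \cdot 13630 = 12 + 40890 = 40902$)
$j = \frac{40902}{6017} \approx 6.7977$
$\left(-22976 + j\right) - 7204 = \left(-22976 + \frac{40902}{6017}\right) - 7204 = - \frac{138205690}{6017} - 7204 = - \frac{181552158}{6017}$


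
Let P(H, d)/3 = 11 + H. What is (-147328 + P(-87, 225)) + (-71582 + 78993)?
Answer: -140145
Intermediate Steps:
P(H, d) = 33 + 3*H (P(H, d) = 3*(11 + H) = 33 + 3*H)
(-147328 + P(-87, 225)) + (-71582 + 78993) = (-147328 + (33 + 3*(-87))) + (-71582 + 78993) = (-147328 + (33 - 261)) + 7411 = (-147328 - 228) + 7411 = -147556 + 7411 = -140145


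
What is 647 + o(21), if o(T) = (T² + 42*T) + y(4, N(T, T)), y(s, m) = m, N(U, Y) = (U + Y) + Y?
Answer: 2033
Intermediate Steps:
N(U, Y) = U + 2*Y
o(T) = T² + 45*T (o(T) = (T² + 42*T) + (T + 2*T) = (T² + 42*T) + 3*T = T² + 45*T)
647 + o(21) = 647 + 21*(45 + 21) = 647 + 21*66 = 647 + 1386 = 2033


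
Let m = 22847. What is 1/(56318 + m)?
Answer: 1/79165 ≈ 1.2632e-5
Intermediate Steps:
1/(56318 + m) = 1/(56318 + 22847) = 1/79165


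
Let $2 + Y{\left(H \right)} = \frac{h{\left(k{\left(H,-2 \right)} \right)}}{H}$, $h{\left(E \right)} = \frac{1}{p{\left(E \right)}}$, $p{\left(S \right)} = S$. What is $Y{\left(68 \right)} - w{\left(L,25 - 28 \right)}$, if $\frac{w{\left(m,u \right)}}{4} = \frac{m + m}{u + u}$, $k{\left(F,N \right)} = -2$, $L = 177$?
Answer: $\frac{31823}{136} \approx 233.99$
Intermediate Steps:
$h{\left(E \right)} = \frac{1}{E}$
$w{\left(m,u \right)} = \frac{4 m}{u}$ ($w{\left(m,u \right)} = 4 \frac{m + m}{u + u} = 4 \frac{2 m}{2 u} = 4 \cdot 2 m \frac{1}{2 u} = 4 \frac{m}{u} = \frac{4 m}{u}$)
$Y{\left(H \right)} = -2 - \frac{1}{2 H}$ ($Y{\left(H \right)} = -2 + \frac{1}{\left(-2\right) H} = -2 - \frac{1}{2 H}$)
$Y{\left(68 \right)} - w{\left(L,25 - 28 \right)} = \left(-2 - \frac{1}{2 \cdot 68}\right) - 4 \cdot 177 \frac{1}{25 - 28} = \left(-2 - \frac{1}{136}\right) - 4 \cdot 177 \frac{1}{-3} = \left(-2 - \frac{1}{136}\right) - 4 \cdot 177 \left(- \frac{1}{3}\right) = - \frac{273}{136} - -236 = - \frac{273}{136} + 236 = \frac{31823}{136}$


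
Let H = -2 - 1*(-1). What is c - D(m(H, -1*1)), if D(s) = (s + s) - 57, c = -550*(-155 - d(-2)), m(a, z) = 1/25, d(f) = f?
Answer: 2105173/25 ≈ 84207.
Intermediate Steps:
H = -1 (H = -2 + 1 = -1)
m(a, z) = 1/25
c = 84150 (c = -550*(-155 - 1*(-2)) = -550*(-155 + 2) = -550*(-153) = 84150)
D(s) = -57 + 2*s (D(s) = 2*s - 57 = -57 + 2*s)
c - D(m(H, -1*1)) = 84150 - (-57 + 2*(1/25)) = 84150 - (-57 + 2/25) = 84150 - 1*(-1423/25) = 84150 + 1423/25 = 2105173/25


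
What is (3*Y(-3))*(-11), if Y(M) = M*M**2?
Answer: 891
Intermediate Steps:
Y(M) = M**3
(3*Y(-3))*(-11) = (3*(-3)**3)*(-11) = (3*(-27))*(-11) = -81*(-11) = 891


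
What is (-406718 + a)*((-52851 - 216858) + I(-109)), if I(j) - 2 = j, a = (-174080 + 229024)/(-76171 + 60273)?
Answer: 872322913270864/7949 ≈ 1.0974e+11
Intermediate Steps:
a = -27472/7949 (a = 54944/(-15898) = 54944*(-1/15898) = -27472/7949 ≈ -3.4560)
I(j) = 2 + j
(-406718 + a)*((-52851 - 216858) + I(-109)) = (-406718 - 27472/7949)*((-52851 - 216858) + (2 - 109)) = -3233028854*(-269709 - 107)/7949 = -3233028854/7949*(-269816) = 872322913270864/7949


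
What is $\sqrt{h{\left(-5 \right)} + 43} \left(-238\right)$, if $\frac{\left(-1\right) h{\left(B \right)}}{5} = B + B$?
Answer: $- 238 \sqrt{93} \approx -2295.2$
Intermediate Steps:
$h{\left(B \right)} = - 10 B$ ($h{\left(B \right)} = - 5 \left(B + B\right) = - 5 \cdot 2 B = - 10 B$)
$\sqrt{h{\left(-5 \right)} + 43} \left(-238\right) = \sqrt{\left(-10\right) \left(-5\right) + 43} \left(-238\right) = \sqrt{50 + 43} \left(-238\right) = \sqrt{93} \left(-238\right) = - 238 \sqrt{93}$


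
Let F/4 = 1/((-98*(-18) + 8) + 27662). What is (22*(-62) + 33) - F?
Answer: -19588329/14717 ≈ -1331.0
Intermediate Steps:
F = 2/14717 (F = 4/((-98*(-18) + 8) + 27662) = 4/((1764 + 8) + 27662) = 4/(1772 + 27662) = 4/29434 = 4*(1/29434) = 2/14717 ≈ 0.00013590)
(22*(-62) + 33) - F = (22*(-62) + 33) - 1*2/14717 = (-1364 + 33) - 2/14717 = -1331 - 2/14717 = -19588329/14717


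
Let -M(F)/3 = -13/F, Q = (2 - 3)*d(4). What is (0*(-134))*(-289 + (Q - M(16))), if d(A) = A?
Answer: 0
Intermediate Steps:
Q = -4 (Q = (2 - 3)*4 = -1*4 = -4)
M(F) = 39/F (M(F) = -(-39)/F = 39/F)
(0*(-134))*(-289 + (Q - M(16))) = (0*(-134))*(-289 + (-4 - 39/16)) = 0*(-289 + (-4 - 39/16)) = 0*(-289 - 103/16) = 0*(-4727/16) = 0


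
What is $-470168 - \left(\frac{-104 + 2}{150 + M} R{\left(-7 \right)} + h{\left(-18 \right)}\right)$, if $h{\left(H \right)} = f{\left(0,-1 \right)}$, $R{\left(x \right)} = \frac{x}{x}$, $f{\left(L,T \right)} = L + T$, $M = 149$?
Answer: $- \frac{140579831}{299} \approx -4.7017 \cdot 10^{5}$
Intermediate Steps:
$R{\left(x \right)} = 1$
$h{\left(H \right)} = -1$ ($h{\left(H \right)} = 0 - 1 = -1$)
$-470168 - \left(\frac{-104 + 2}{150 + M} R{\left(-7 \right)} + h{\left(-18 \right)}\right) = -470168 - \left(\frac{-104 + 2}{150 + 149} \cdot 1 - 1\right) = -470168 - \left(- \frac{102}{299} \cdot 1 - 1\right) = -470168 - \left(\left(-102\right) \frac{1}{299} \cdot 1 - 1\right) = -470168 - \left(\left(- \frac{102}{299}\right) 1 - 1\right) = -470168 - \left(- \frac{102}{299} - 1\right) = -470168 - - \frac{401}{299} = -470168 + \frac{401}{299} = - \frac{140579831}{299}$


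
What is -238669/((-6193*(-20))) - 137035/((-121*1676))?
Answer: -178567974/142717685 ≈ -1.2512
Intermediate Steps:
-238669/((-6193*(-20))) - 137035/((-121*1676)) = -238669/123860 - 137035/(-202796) = -238669*1/123860 - 137035*(-1/202796) = -238669/123860 + 137035/202796 = -178567974/142717685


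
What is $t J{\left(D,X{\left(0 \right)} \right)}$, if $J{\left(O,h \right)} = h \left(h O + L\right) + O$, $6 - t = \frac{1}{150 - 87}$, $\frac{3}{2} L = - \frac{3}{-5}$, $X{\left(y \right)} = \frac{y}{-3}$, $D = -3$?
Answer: $- \frac{377}{21} \approx -17.952$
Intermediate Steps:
$X{\left(y \right)} = - \frac{y}{3}$ ($X{\left(y \right)} = y \left(- \frac{1}{3}\right) = - \frac{y}{3}$)
$L = \frac{2}{5}$ ($L = \frac{2 \left(- \frac{3}{-5}\right)}{3} = \frac{2 \left(\left(-3\right) \left(- \frac{1}{5}\right)\right)}{3} = \frac{2}{3} \cdot \frac{3}{5} = \frac{2}{5} \approx 0.4$)
$t = \frac{377}{63}$ ($t = 6 - \frac{1}{150 - 87} = 6 - \frac{1}{63} = \frac{377}{63} \approx 5.9841$)
$J{\left(O,h \right)} = O + h \left(\frac{2}{5} + O h\right)$ ($J{\left(O,h \right)} = h \left(h O + \frac{2}{5}\right) + O = h \left(O h + \frac{2}{5}\right) + O = h \left(\frac{2}{5} + O h\right) + O = O + h \left(\frac{2}{5} + O h\right)$)
$t J{\left(D,X{\left(0 \right)} \right)} = \frac{377 \left(-3 + \frac{2 \left(\left(- \frac{1}{3}\right) 0\right)}{5} - 3 \left(\left(- \frac{1}{3}\right) 0\right)^{2}\right)}{63} = \frac{377 \left(-3 + \frac{2}{5} \cdot 0 - 3 \cdot 0^{2}\right)}{63} = \frac{377 \left(-3 + 0 - 0\right)}{63} = \frac{377 \left(-3 + 0 + 0\right)}{63} = \frac{377}{63} \left(-3\right) = - \frac{377}{21}$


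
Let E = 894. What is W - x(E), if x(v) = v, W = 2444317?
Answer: 2443423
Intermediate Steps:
W - x(E) = 2444317 - 1*894 = 2444317 - 894 = 2443423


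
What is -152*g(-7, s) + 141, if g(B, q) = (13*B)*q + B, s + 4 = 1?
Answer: -40291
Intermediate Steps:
s = -3 (s = -4 + 1 = -3)
g(B, q) = B + 13*B*q (g(B, q) = 13*B*q + B = B + 13*B*q)
-152*g(-7, s) + 141 = -(-1064)*(1 + 13*(-3)) + 141 = -(-1064)*(1 - 39) + 141 = -(-1064)*(-38) + 141 = -152*266 + 141 = -40432 + 141 = -40291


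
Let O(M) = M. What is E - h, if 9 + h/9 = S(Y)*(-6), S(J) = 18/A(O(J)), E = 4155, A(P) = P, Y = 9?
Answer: 4344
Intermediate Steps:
S(J) = 18/J
h = -189 (h = -81 + 9*((18/9)*(-6)) = -81 + 9*((18*(1/9))*(-6)) = -81 + 9*(2*(-6)) = -81 + 9*(-12) = -81 - 108 = -189)
E - h = 4155 - 1*(-189) = 4155 + 189 = 4344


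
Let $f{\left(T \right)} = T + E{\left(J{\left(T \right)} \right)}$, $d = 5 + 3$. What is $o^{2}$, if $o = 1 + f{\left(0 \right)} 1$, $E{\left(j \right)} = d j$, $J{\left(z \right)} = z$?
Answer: $1$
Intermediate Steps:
$d = 8$
$E{\left(j \right)} = 8 j$
$f{\left(T \right)} = 9 T$ ($f{\left(T \right)} = T + 8 T = 9 T$)
$o = 1$ ($o = 1 + 9 \cdot 0 \cdot 1 = 1 + 0 \cdot 1 = 1 + 0 = 1$)
$o^{2} = 1^{2} = 1$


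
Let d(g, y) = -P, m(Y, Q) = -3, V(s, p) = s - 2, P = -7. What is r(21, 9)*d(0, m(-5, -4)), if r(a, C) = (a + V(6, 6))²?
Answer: 4375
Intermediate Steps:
V(s, p) = -2 + s
r(a, C) = (4 + a)² (r(a, C) = (a + (-2 + 6))² = (a + 4)² = (4 + a)²)
d(g, y) = 7 (d(g, y) = -1*(-7) = 7)
r(21, 9)*d(0, m(-5, -4)) = (4 + 21)²*7 = 25²*7 = 625*7 = 4375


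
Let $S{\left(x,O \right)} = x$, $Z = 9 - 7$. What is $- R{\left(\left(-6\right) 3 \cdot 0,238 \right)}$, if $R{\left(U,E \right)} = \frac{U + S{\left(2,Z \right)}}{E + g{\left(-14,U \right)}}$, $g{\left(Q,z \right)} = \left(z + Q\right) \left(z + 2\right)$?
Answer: $- \frac{1}{105} \approx -0.0095238$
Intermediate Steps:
$Z = 2$
$g{\left(Q,z \right)} = \left(2 + z\right) \left(Q + z\right)$ ($g{\left(Q,z \right)} = \left(Q + z\right) \left(2 + z\right) = \left(2 + z\right) \left(Q + z\right)$)
$R{\left(U,E \right)} = \frac{2 + U}{-28 + E + U^{2} - 12 U}$ ($R{\left(U,E \right)} = \frac{U + 2}{E + \left(U^{2} + 2 \left(-14\right) + 2 U - 14 U\right)} = \frac{2 + U}{E + \left(U^{2} - 28 + 2 U - 14 U\right)} = \frac{2 + U}{E - \left(28 - U^{2} + 12 U\right)} = \frac{2 + U}{-28 + E + U^{2} - 12 U}$)
$- R{\left(\left(-6\right) 3 \cdot 0,238 \right)} = - \frac{2 + \left(-6\right) 3 \cdot 0}{-28 + 238 + \left(\left(-6\right) 3 \cdot 0\right)^{2} - 12 \left(-6\right) 3 \cdot 0} = - \frac{2 - 0}{-28 + 238 + \left(\left(-18\right) 0\right)^{2} - 12 \left(\left(-18\right) 0\right)} = - \frac{2 + 0}{-28 + 238 + 0^{2} - 0} = - \frac{2}{-28 + 238 + 0 + 0} = - \frac{2}{210} = \left(-1\right) \frac{1}{105} = - \frac{1}{105}$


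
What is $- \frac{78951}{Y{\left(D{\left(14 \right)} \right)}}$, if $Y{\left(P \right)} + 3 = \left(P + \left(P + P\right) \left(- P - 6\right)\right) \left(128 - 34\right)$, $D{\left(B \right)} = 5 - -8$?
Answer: $\frac{78951}{45217} \approx 1.746$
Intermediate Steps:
$D{\left(B \right)} = 13$ ($D{\left(B \right)} = 5 + 8 = 13$)
$Y{\left(P \right)} = -3 + 94 P + 188 P \left(-6 - P\right)$ ($Y{\left(P \right)} = -3 + \left(P + \left(P + P\right) \left(- P - 6\right)\right) \left(128 - 34\right) = -3 + \left(P + 2 P \left(-6 - P\right)\right) 94 = -3 + \left(94 P + 188 P \left(-6 - P\right)\right) = -3 + 94 P + 188 P \left(-6 - P\right)$)
$- \frac{78951}{Y{\left(D{\left(14 \right)} \right)}} = - \frac{78951}{-3 - 13442 - 188 \cdot 13^{2}} = - \frac{78951}{-3 - 13442 - 31772} = - \frac{78951}{-45217} = \left(-78951\right) \left(- \frac{1}{45217}\right) = \frac{78951}{45217}$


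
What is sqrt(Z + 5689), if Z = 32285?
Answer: sqrt(37974) ≈ 194.87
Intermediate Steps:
sqrt(Z + 5689) = sqrt(32285 + 5689) = sqrt(37974)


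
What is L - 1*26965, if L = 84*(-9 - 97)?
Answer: -35869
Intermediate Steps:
L = -8904 (L = 84*(-106) = -8904)
L - 1*26965 = -8904 - 1*26965 = -8904 - 26965 = -35869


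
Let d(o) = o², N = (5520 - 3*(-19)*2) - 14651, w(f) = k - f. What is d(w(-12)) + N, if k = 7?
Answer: -8656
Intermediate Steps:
w(f) = 7 - f
N = -9017 (N = (5520 + 57*2) - 14651 = (5520 + 114) - 14651 = 5634 - 14651 = -9017)
d(w(-12)) + N = (7 - 1*(-12))² - 9017 = (7 + 12)² - 9017 = 19² - 9017 = 361 - 9017 = -8656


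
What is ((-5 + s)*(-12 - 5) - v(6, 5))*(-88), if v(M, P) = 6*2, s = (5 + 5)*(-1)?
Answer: -21384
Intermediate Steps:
s = -10 (s = 10*(-1) = -10)
v(M, P) = 12
((-5 + s)*(-12 - 5) - v(6, 5))*(-88) = ((-5 - 10)*(-12 - 5) - 1*12)*(-88) = (-15*(-17) - 12)*(-88) = (255 - 12)*(-88) = 243*(-88) = -21384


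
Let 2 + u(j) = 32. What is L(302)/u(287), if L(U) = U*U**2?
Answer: 13771804/15 ≈ 9.1812e+5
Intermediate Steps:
u(j) = 30 (u(j) = -2 + 32 = 30)
L(U) = U**3
L(302)/u(287) = 302**3/30 = 27543608*(1/30) = 13771804/15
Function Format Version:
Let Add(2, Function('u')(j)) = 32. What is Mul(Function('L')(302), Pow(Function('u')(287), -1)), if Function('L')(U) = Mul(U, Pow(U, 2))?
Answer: Rational(13771804, 15) ≈ 9.1812e+5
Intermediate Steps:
Function('u')(j) = 30 (Function('u')(j) = Add(-2, 32) = 30)
Function('L')(U) = Pow(U, 3)
Mul(Function('L')(302), Pow(Function('u')(287), -1)) = Mul(Pow(302, 3), Pow(30, -1)) = Mul(27543608, Rational(1, 30)) = Rational(13771804, 15)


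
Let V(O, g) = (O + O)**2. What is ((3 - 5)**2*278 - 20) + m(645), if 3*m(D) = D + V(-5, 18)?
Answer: 4021/3 ≈ 1340.3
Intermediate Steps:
V(O, g) = 4*O**2 (V(O, g) = (2*O)**2 = 4*O**2)
m(D) = 100/3 + D/3 (m(D) = (D + 4*(-5)**2)/3 = (D + 4*25)/3 = (D + 100)/3 = (100 + D)/3 = 100/3 + D/3)
((3 - 5)**2*278 - 20) + m(645) = ((3 - 5)**2*278 - 20) + (100/3 + (1/3)*645) = ((-2)**2*278 - 20) + (100/3 + 215) = (4*278 - 20) + 745/3 = (1112 - 20) + 745/3 = 1092 + 745/3 = 4021/3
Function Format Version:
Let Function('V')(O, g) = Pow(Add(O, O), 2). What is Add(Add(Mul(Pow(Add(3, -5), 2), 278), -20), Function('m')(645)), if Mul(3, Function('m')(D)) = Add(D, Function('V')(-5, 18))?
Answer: Rational(4021, 3) ≈ 1340.3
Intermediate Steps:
Function('V')(O, g) = Mul(4, Pow(O, 2)) (Function('V')(O, g) = Pow(Mul(2, O), 2) = Mul(4, Pow(O, 2)))
Function('m')(D) = Add(Rational(100, 3), Mul(Rational(1, 3), D)) (Function('m')(D) = Mul(Rational(1, 3), Add(D, Mul(4, Pow(-5, 2)))) = Mul(Rational(1, 3), Add(D, Mul(4, 25))) = Mul(Rational(1, 3), Add(D, 100)) = Mul(Rational(1, 3), Add(100, D)) = Add(Rational(100, 3), Mul(Rational(1, 3), D)))
Add(Add(Mul(Pow(Add(3, -5), 2), 278), -20), Function('m')(645)) = Add(Add(Mul(Pow(Add(3, -5), 2), 278), -20), Add(Rational(100, 3), Mul(Rational(1, 3), 645))) = Add(Add(Mul(Pow(-2, 2), 278), -20), Add(Rational(100, 3), 215)) = Add(Add(Mul(4, 278), -20), Rational(745, 3)) = Add(Add(1112, -20), Rational(745, 3)) = Add(1092, Rational(745, 3)) = Rational(4021, 3)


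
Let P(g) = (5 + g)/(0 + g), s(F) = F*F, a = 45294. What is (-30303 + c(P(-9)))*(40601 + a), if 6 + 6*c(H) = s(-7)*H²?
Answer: -632486114600/243 ≈ -2.6028e+9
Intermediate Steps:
s(F) = F²
P(g) = (5 + g)/g
c(H) = -1 + 49*H²/6 (c(H) = -1 + ((-7)²*H²)/6 = -1 + (49*H²)/6 = -1 + 49*H²/6)
(-30303 + c(P(-9)))*(40601 + a) = (-30303 + (-1 + 49*((5 - 9)/(-9))²/6))*(40601 + 45294) = (-30303 + (-1 + 49*(-⅑*(-4))²/6))*85895 = (-30303 + (-1 + 49*(4/9)²/6))*85895 = (-30303 + (-1 + (49/6)*(16/81)))*85895 = (-30303 + (-1 + 392/243))*85895 = (-30303 + 149/243)*85895 = -7363480/243*85895 = -632486114600/243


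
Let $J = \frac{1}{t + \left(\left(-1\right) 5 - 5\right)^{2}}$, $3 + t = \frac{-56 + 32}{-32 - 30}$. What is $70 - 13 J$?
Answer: $\frac{210927}{3019} \approx 69.866$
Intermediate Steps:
$t = - \frac{81}{31}$ ($t = -3 + \frac{-56 + 32}{-32 - 30} = -3 - \frac{24}{-62} = -3 - - \frac{12}{31} = -3 + \frac{12}{31} = - \frac{81}{31} \approx -2.6129$)
$J = \frac{31}{3019}$ ($J = \frac{1}{- \frac{81}{31} + \left(\left(-1\right) 5 - 5\right)^{2}} = \frac{1}{- \frac{81}{31} + \left(-5 - 5\right)^{2}} = \frac{1}{- \frac{81}{31} + \left(-10\right)^{2}} = \frac{1}{- \frac{81}{31} + 100} = \frac{1}{\frac{3019}{31}} = \frac{31}{3019} \approx 0.010268$)
$70 - 13 J = 70 - \frac{403}{3019} = \frac{210927}{3019}$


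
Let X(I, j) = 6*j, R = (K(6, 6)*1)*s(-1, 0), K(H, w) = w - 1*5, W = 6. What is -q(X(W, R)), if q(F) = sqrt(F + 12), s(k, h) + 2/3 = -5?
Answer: -I*sqrt(22) ≈ -4.6904*I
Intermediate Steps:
K(H, w) = -5 + w (K(H, w) = w - 5 = -5 + w)
s(k, h) = -17/3 (s(k, h) = -2/3 - 5 = -17/3)
R = -17/3 (R = ((-5 + 6)*1)*(-17/3) = (1*1)*(-17/3) = 1*(-17/3) = -17/3 ≈ -5.6667)
q(F) = sqrt(12 + F)
-q(X(W, R)) = -sqrt(12 + 6*(-17/3)) = -sqrt(12 - 34) = -sqrt(-22) = -I*sqrt(22)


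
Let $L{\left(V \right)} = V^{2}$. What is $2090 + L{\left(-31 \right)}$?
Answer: $3051$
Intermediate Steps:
$2090 + L{\left(-31 \right)} = 2090 + \left(-31\right)^{2} = 2090 + 961 = 3051$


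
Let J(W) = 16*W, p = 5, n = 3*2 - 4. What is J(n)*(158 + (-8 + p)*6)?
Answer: 4480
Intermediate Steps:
n = 2 (n = 6 - 4 = 2)
J(n)*(158 + (-8 + p)*6) = (16*2)*(158 + (-8 + 5)*6) = 32*(158 - 3*6) = 32*(158 - 18) = 32*140 = 4480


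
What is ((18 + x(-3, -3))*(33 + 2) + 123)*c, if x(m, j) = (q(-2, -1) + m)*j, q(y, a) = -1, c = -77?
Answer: -90321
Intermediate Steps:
x(m, j) = j*(-1 + m) (x(m, j) = (-1 + m)*j = j*(-1 + m))
((18 + x(-3, -3))*(33 + 2) + 123)*c = ((18 - 3*(-1 - 3))*(33 + 2) + 123)*(-77) = ((18 - 3*(-4))*35 + 123)*(-77) = ((18 + 12)*35 + 123)*(-77) = (30*35 + 123)*(-77) = (1050 + 123)*(-77) = 1173*(-77) = -90321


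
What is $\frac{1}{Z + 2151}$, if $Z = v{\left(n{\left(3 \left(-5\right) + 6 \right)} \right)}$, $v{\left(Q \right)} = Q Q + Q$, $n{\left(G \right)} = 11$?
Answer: $\frac{1}{2283} \approx 0.00043802$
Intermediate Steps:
$v{\left(Q \right)} = Q + Q^{2}$ ($v{\left(Q \right)} = Q^{2} + Q = Q + Q^{2}$)
$Z = 132$ ($Z = 11 \left(1 + 11\right) = 11 \cdot 12 = 132$)
$\frac{1}{Z + 2151} = \frac{1}{132 + 2151} = \frac{1}{2283}$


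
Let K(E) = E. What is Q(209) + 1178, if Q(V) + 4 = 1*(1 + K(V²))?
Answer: 44856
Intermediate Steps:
Q(V) = -3 + V² (Q(V) = -4 + 1*(1 + V²) = -4 + (1 + V²) = -3 + V²)
Q(209) + 1178 = (-3 + 209²) + 1178 = (-3 + 43681) + 1178 = 43678 + 1178 = 44856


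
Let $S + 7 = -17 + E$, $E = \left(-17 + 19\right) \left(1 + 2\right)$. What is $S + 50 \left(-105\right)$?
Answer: $-5268$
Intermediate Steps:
$E = 6$ ($E = 2 \cdot 3 = 6$)
$S = -18$ ($S = -7 + \left(-17 + 6\right) = -7 - 11 = -18$)
$S + 50 \left(-105\right) = -18 + 50 \left(-105\right) = -18 - 5250 = -5268$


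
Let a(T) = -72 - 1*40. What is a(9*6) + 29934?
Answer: 29822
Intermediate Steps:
a(T) = -112 (a(T) = -72 - 40 = -112)
a(9*6) + 29934 = -112 + 29934 = 29822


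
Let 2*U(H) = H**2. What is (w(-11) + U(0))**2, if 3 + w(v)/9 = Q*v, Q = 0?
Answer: 729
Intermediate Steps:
U(H) = H**2/2
w(v) = -27 (w(v) = -27 + 9*(0*v) = -27 + 9*0 = -27 + 0 = -27)
(w(-11) + U(0))**2 = (-27 + (1/2)*0**2)**2 = (-27 + (1/2)*0)**2 = (-27 + 0)**2 = (-27)**2 = 729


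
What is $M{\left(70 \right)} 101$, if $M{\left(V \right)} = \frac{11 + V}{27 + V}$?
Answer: $\frac{8181}{97} \approx 84.34$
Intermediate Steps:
$M{\left(V \right)} = \frac{11 + V}{27 + V}$
$M{\left(70 \right)} 101 = \frac{11 + 70}{27 + 70} \cdot 101 = \frac{1}{97} \cdot 81 \cdot 101 = \frac{81}{97} \cdot 101 = \frac{8181}{97}$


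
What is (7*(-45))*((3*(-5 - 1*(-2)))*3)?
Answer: 8505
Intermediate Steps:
(7*(-45))*((3*(-5 - 1*(-2)))*3) = -315*3*(-5 + 2)*3 = -315*3*(-3)*3 = -(-2835)*3 = -315*(-27) = 8505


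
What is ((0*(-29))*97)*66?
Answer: 0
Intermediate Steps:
((0*(-29))*97)*66 = (0*97)*66 = 0*66 = 0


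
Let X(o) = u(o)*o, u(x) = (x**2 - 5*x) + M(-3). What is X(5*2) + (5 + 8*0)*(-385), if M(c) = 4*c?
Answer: -1545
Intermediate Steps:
u(x) = -12 + x**2 - 5*x (u(x) = (x**2 - 5*x) + 4*(-3) = (x**2 - 5*x) - 12 = -12 + x**2 - 5*x)
X(o) = o*(-12 + o**2 - 5*o) (X(o) = (-12 + o**2 - 5*o)*o = o*(-12 + o**2 - 5*o))
X(5*2) + (5 + 8*0)*(-385) = (5*2)*(-12 + (5*2)**2 - 25*2) + (5 + 8*0)*(-385) = 10*(-12 + 10**2 - 5*10) + (5 + 0)*(-385) = 10*(-12 + 100 - 50) + 5*(-385) = 10*38 - 1925 = 380 - 1925 = -1545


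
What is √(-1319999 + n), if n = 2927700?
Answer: √1607701 ≈ 1268.0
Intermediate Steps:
√(-1319999 + n) = √(-1319999 + 2927700) = √1607701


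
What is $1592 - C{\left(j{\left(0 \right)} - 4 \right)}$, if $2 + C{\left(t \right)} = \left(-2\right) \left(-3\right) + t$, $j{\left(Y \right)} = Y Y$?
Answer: $1592$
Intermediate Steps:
$j{\left(Y \right)} = Y^{2}$
$C{\left(t \right)} = 4 + t$ ($C{\left(t \right)} = -2 + \left(\left(-2\right) \left(-3\right) + t\right) = -2 + \left(6 + t\right) = 4 + t$)
$1592 - C{\left(j{\left(0 \right)} - 4 \right)} = 1592 - \left(4 - \left(4 - 0^{2}\right)\right) = 1592 - \left(4 + \left(0 - 4\right)\right) = 1592 - \left(4 - 4\right) = 1592 - 0 = 1592 + 0 = 1592$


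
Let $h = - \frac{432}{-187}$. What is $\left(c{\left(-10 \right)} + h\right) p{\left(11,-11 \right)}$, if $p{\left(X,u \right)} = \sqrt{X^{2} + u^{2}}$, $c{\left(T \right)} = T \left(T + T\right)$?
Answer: $\frac{37832 \sqrt{2}}{17} \approx 3147.2$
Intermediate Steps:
$h = \frac{432}{187}$ ($h = \left(-432\right) \left(- \frac{1}{187}\right) = \frac{432}{187} \approx 2.3102$)
$c{\left(T \right)} = 2 T^{2}$ ($c{\left(T \right)} = T 2 T = 2 T^{2}$)
$\left(c{\left(-10 \right)} + h\right) p{\left(11,-11 \right)} = \left(2 \left(-10\right)^{2} + \frac{432}{187}\right) \sqrt{11^{2} + \left(-11\right)^{2}} = \left(2 \cdot 100 + \frac{432}{187}\right) \sqrt{121 + 121} = \left(200 + \frac{432}{187}\right) \sqrt{242} = \frac{37832 \cdot 11 \sqrt{2}}{187} = \frac{37832 \sqrt{2}}{17}$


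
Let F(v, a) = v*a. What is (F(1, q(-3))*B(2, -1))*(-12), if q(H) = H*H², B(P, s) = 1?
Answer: 324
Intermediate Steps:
q(H) = H³
F(v, a) = a*v
(F(1, q(-3))*B(2, -1))*(-12) = (((-3)³*1)*1)*(-12) = (-27*1*1)*(-12) = -27*1*(-12) = -27*(-12) = 324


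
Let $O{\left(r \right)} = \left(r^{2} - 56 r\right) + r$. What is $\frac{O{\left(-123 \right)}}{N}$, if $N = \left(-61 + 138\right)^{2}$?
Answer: $\frac{21894}{5929} \approx 3.6927$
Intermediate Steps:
$O{\left(r \right)} = r^{2} - 55 r$
$N = 5929$ ($N = 77^{2} = 5929$)
$\frac{O{\left(-123 \right)}}{N} = \frac{\left(-123\right) \left(-55 - 123\right)}{5929} = \left(-123\right) \left(-178\right) \frac{1}{5929} = 21894 \cdot \frac{1}{5929} = \frac{21894}{5929}$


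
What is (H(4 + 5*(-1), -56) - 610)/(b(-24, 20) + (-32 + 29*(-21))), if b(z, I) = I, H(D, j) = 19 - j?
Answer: 535/621 ≈ 0.86151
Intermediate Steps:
(H(4 + 5*(-1), -56) - 610)/(b(-24, 20) + (-32 + 29*(-21))) = ((19 - 1*(-56)) - 610)/(20 + (-32 + 29*(-21))) = ((19 + 56) - 610)/(20 + (-32 - 609)) = (75 - 610)/(20 - 641) = -535/(-621) = -535*(-1/621) = 535/621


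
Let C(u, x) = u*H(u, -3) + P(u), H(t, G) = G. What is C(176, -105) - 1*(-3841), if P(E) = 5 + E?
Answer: 3494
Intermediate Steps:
C(u, x) = 5 - 2*u (C(u, x) = u*(-3) + (5 + u) = -3*u + (5 + u) = 5 - 2*u)
C(176, -105) - 1*(-3841) = (5 - 2*176) - 1*(-3841) = (5 - 352) + 3841 = -347 + 3841 = 3494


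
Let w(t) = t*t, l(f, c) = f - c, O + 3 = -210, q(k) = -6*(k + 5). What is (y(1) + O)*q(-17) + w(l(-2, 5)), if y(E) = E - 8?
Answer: -15791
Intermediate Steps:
y(E) = -8 + E
q(k) = -30 - 6*k (q(k) = -6*(5 + k) = -30 - 6*k)
O = -213 (O = -3 - 210 = -213)
w(t) = t**2
(y(1) + O)*q(-17) + w(l(-2, 5)) = ((-8 + 1) - 213)*(-30 - 6*(-17)) + (-2 - 1*5)**2 = (-7 - 213)*(-30 + 102) + (-2 - 5)**2 = -220*72 + (-7)**2 = -15840 + 49 = -15791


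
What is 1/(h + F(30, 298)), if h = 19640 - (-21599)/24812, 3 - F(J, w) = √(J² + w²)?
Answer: 12093460976580/237507156442903049 + 1231270688*√22426/237507156442903049 ≈ 5.1695e-5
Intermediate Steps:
F(J, w) = 3 - √(J² + w²)
h = 487329279/24812 (h = 19640 - (-21599)/24812 = 19640 - 1*(-21599/24812) = 19640 + 21599/24812 = 487329279/24812 ≈ 19641.)
1/(h + F(30, 298)) = 1/(487329279/24812 + (3 - √(30² + 298²))) = 1/(487329279/24812 + (3 - √(900 + 88804))) = 1/(487329279/24812 + (3 - √89704)) = 1/(487329279/24812 + (3 - 2*√22426)) = 1/(487403715/24812 - 2*√22426)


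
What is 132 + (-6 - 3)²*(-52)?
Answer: -4080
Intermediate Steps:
132 + (-6 - 3)²*(-52) = 132 + (-9)²*(-52) = 132 + 81*(-52) = 132 - 4212 = -4080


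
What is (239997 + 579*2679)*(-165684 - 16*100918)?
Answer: -3188891943336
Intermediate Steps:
(239997 + 579*2679)*(-165684 - 16*100918) = (239997 + 1551141)*(-165684 - 1614688) = 1791138*(-1780372) = -3188891943336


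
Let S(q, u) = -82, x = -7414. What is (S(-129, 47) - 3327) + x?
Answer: -10823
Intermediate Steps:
(S(-129, 47) - 3327) + x = (-82 - 3327) - 7414 = -3409 - 7414 = -10823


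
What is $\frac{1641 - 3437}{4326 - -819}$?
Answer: $- \frac{1796}{5145} \approx -0.34908$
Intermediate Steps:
$\frac{1641 - 3437}{4326 - -819} = - \frac{1796}{4326 + 819} = - \frac{1796}{5145}$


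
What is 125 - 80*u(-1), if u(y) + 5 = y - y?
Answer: 525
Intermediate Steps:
u(y) = -5 (u(y) = -5 + (y - y) = -5 + 0 = -5)
125 - 80*u(-1) = 125 - 80*(-5) = 125 + 400 = 525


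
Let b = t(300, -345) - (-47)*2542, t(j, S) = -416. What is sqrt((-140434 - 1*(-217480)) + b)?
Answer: 2*sqrt(49026) ≈ 442.84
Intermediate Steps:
b = 119058 (b = -416 - (-47)*2542 = -416 - 1*(-119474) = -416 + 119474 = 119058)
sqrt((-140434 - 1*(-217480)) + b) = sqrt((-140434 - 1*(-217480)) + 119058) = sqrt((-140434 + 217480) + 119058) = sqrt(77046 + 119058) = sqrt(196104) = 2*sqrt(49026)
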